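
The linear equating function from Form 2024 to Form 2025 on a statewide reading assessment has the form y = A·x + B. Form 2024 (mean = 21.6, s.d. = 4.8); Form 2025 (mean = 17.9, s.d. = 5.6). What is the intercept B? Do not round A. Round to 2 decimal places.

A = SD_Y / SD_X = 5.6 / 4.8 = 1.166667
B = M_Y − A·M_X = 17.9 − 1.166667 × 21.6 = -7.30

-7.30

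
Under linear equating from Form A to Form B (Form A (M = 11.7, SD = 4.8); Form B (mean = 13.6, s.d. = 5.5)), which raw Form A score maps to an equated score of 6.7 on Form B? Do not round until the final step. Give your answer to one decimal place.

Invert y = (SD_Y/SD_X)(x − M_X) + M_Y:
x = (SD_X/SD_Y)(y − M_Y) + M_X = (4.8/5.5)(6.7 − 13.6) + 11.7
x = 0.872727 × -6.900 + 11.7 = 5.7

5.7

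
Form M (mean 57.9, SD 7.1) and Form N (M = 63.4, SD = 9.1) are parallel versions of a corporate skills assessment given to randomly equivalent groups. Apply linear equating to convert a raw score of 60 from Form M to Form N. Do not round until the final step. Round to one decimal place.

Linear equating: y = (SD_Y/SD_X)(x − M_X) + M_Y
y = (9.1/7.1)(60 − 57.9) + 63.4
y = 1.281690 × 2.1 + 63.4 = 2.6915 + 63.4 = 66.1

66.1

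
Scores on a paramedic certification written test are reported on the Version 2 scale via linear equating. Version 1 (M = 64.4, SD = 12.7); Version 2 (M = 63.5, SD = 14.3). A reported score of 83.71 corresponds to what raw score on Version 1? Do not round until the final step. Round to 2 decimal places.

Invert y = (SD_Y/SD_X)(x − M_X) + M_Y:
x = (SD_X/SD_Y)(y − M_Y) + M_X = (12.7/14.3)(83.71 − 63.5) + 64.4
x = 0.888112 × 20.210 + 64.4 = 82.35

82.35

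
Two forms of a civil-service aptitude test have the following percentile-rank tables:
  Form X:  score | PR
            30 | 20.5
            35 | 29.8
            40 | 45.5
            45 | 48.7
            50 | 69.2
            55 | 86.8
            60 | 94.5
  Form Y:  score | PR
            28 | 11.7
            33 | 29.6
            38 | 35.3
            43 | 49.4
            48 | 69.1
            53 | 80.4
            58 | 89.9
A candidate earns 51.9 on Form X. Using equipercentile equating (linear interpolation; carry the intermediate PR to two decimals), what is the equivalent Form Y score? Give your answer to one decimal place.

PR of 51.9 on Form X: 69.2 + (51.9 − 50)/(55 − 50) × (86.8 − 69.2) = 75.89
On Form Y, PR 75.89 falls between score 48 (PR 69.1) and 53 (PR 80.4).
Interpolate: 48 + (75.89 − 69.1)/(80.4 − 69.1) × (53 − 48) = 51.0

51.0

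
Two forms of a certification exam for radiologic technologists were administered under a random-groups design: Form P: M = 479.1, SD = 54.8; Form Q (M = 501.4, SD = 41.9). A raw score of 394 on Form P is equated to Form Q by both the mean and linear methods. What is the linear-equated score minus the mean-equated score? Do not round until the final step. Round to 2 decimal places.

Mean-equated: 394 + (501.4 − 479.1) = 416.30
Linear-equated: (41.9/54.8)(394 − 479.1) + 501.4 = 436.333
Difference = 436.333 − 416.30 = 20.03

20.03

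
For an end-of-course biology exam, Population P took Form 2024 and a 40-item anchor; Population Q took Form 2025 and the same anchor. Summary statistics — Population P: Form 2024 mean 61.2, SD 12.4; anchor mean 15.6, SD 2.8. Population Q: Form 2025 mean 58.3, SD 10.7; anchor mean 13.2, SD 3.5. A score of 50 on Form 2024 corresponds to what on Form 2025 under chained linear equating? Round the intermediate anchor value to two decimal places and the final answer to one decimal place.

Form 2024 → anchor (Population P): v = (2.8/12.4)(50 − 61.2) + 15.6 = 13.07
anchor → Form 2025 (Population Q): y = (10.7/3.5)(13.07 − 13.2) + 58.3 = 57.9

57.9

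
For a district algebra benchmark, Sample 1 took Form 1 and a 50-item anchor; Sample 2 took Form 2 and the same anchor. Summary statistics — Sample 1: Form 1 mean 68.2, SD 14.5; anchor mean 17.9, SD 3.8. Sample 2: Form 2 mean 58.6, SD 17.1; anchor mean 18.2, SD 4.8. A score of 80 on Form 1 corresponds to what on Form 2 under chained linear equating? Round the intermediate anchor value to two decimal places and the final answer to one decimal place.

Form 1 → anchor (Sample 1): v = (3.8/14.5)(80 − 68.2) + 17.9 = 20.99
anchor → Form 2 (Sample 2): y = (17.1/4.8)(20.99 − 18.2) + 58.6 = 68.5

68.5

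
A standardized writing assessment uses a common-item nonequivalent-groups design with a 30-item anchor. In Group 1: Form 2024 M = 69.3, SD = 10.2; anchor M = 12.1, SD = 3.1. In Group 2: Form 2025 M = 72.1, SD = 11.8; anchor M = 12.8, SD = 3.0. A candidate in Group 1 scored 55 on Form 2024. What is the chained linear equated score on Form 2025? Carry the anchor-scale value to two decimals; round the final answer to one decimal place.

52.2

Form 2024 → anchor (Group 1): v = (3.1/10.2)(55 − 69.3) + 12.1 = 7.75
anchor → Form 2025 (Group 2): y = (11.8/3.0)(7.75 − 12.8) + 72.1 = 52.2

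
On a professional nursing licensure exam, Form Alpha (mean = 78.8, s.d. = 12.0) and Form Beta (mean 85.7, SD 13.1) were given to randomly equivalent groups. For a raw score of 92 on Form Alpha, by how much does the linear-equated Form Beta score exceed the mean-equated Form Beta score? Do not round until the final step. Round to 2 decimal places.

1.21

Mean-equated: 92 + (85.7 − 78.8) = 98.90
Linear-equated: (13.1/12.0)(92 − 78.8) + 85.7 = 100.110
Difference = 100.110 − 98.90 = 1.21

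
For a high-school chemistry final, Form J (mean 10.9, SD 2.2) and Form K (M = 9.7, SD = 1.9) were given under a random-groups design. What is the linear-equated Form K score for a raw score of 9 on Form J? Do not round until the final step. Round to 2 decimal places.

Linear equating: y = (SD_Y/SD_X)(x − M_X) + M_Y
y = (1.9/2.2)(9 − 10.9) + 9.7
y = 0.863636 × -1.9 + 9.7 = -1.6409 + 9.7 = 8.06

8.06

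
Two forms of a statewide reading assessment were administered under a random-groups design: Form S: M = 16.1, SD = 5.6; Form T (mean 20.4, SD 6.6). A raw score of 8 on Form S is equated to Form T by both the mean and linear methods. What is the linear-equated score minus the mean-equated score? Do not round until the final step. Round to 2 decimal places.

Mean-equated: 8 + (20.4 − 16.1) = 12.30
Linear-equated: (6.6/5.6)(8 − 16.1) + 20.4 = 10.854
Difference = 10.854 − 12.30 = -1.45

-1.45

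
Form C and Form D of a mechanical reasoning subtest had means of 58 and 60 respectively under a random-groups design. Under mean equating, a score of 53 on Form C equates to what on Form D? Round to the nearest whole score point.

Mean equating: y = x + (M_Y − M_X) = 53 + (60 − 58) = 55

55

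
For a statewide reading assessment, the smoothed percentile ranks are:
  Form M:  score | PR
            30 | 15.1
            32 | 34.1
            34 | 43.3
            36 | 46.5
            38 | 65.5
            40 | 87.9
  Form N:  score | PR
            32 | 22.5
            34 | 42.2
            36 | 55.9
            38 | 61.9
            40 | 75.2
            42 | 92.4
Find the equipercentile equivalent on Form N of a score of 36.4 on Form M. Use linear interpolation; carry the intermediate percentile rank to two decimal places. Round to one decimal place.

PR of 36.4 on Form M: 46.5 + (36.4 − 36)/(38 − 36) × (65.5 − 46.5) = 50.30
On Form N, PR 50.30 falls between score 34 (PR 42.2) and 36 (PR 55.9).
Interpolate: 34 + (50.30 − 42.2)/(55.9 − 42.2) × (36 − 34) = 35.2

35.2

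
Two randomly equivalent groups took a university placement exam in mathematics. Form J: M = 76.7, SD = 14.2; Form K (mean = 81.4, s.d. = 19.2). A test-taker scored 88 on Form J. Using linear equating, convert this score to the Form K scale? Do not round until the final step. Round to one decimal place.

Linear equating: y = (SD_Y/SD_X)(x − M_X) + M_Y
y = (19.2/14.2)(88 − 76.7) + 81.4
y = 1.352113 × 11.3 + 81.4 = 15.2789 + 81.4 = 96.7

96.7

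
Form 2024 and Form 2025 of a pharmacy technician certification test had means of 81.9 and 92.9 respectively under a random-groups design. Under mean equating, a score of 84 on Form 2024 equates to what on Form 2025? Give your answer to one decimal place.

95.0

Mean equating: y = x + (M_Y − M_X) = 84 + (92.9 − 81.9) = 95.0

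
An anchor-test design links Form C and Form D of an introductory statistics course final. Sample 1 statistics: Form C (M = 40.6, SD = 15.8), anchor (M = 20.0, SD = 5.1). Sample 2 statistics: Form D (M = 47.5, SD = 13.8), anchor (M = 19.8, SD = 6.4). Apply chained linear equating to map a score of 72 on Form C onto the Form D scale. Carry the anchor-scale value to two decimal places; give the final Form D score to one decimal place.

69.8

Form C → anchor (Sample 1): v = (5.1/15.8)(72 − 40.6) + 20.0 = 30.14
anchor → Form D (Sample 2): y = (13.8/6.4)(30.14 − 19.8) + 47.5 = 69.8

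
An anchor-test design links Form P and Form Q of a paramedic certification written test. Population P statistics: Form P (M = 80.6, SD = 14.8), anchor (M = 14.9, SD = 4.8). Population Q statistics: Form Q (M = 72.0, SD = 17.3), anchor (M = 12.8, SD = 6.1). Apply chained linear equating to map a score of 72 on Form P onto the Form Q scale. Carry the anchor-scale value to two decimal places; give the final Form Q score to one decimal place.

Form P → anchor (Population P): v = (4.8/14.8)(72 − 80.6) + 14.9 = 12.11
anchor → Form Q (Population Q): y = (17.3/6.1)(12.11 − 12.8) + 72.0 = 70.0

70.0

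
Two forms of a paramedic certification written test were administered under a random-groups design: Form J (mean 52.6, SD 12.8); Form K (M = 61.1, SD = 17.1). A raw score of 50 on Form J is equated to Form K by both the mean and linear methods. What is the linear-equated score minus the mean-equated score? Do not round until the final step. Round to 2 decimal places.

-0.87

Mean-equated: 50 + (61.1 − 52.6) = 58.50
Linear-equated: (17.1/12.8)(50 − 52.6) + 61.1 = 57.627
Difference = 57.627 − 58.50 = -0.87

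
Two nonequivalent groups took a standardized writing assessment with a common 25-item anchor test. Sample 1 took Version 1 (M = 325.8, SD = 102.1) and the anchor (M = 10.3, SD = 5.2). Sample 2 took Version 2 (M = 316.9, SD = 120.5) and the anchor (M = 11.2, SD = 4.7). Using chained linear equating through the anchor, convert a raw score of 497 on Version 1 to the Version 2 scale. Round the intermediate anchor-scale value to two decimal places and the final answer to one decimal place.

517.4

Version 1 → anchor (Sample 1): v = (5.2/102.1)(497 − 325.8) + 10.3 = 19.02
anchor → Version 2 (Sample 2): y = (120.5/4.7)(19.02 − 11.2) + 316.9 = 517.4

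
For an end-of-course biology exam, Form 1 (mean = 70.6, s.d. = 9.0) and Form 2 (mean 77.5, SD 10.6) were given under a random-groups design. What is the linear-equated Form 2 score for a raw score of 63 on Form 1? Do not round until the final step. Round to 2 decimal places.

Linear equating: y = (SD_Y/SD_X)(x − M_X) + M_Y
y = (10.6/9.0)(63 − 70.6) + 77.5
y = 1.177778 × -7.6 + 77.5 = -8.9511 + 77.5 = 68.55

68.55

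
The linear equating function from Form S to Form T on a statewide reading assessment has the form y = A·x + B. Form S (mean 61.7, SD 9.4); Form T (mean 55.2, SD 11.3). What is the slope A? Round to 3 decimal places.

1.202

A = SD_Y / SD_X = 11.3 / 9.4 = 1.202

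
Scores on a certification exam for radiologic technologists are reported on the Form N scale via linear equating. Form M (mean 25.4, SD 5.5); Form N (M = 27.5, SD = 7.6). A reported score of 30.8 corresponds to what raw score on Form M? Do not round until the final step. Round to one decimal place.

27.8

Invert y = (SD_Y/SD_X)(x − M_X) + M_Y:
x = (SD_X/SD_Y)(y − M_Y) + M_X = (5.5/7.6)(30.8 − 27.5) + 25.4
x = 0.723684 × 3.300 + 25.4 = 27.8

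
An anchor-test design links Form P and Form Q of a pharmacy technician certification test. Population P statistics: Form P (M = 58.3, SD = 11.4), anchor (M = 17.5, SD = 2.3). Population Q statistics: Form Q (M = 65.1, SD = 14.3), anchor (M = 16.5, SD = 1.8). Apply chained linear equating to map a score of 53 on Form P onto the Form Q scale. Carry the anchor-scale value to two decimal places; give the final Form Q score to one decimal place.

64.5

Form P → anchor (Population P): v = (2.3/11.4)(53 − 58.3) + 17.5 = 16.43
anchor → Form Q (Population Q): y = (14.3/1.8)(16.43 − 16.5) + 65.1 = 64.5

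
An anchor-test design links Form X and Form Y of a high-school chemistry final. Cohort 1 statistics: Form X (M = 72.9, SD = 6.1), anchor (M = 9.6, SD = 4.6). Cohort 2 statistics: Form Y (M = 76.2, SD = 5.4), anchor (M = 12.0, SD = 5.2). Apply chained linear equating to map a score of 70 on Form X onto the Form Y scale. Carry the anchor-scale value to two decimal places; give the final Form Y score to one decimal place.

71.4

Form X → anchor (Cohort 1): v = (4.6/6.1)(70 − 72.9) + 9.6 = 7.41
anchor → Form Y (Cohort 2): y = (5.4/5.2)(7.41 − 12.0) + 76.2 = 71.4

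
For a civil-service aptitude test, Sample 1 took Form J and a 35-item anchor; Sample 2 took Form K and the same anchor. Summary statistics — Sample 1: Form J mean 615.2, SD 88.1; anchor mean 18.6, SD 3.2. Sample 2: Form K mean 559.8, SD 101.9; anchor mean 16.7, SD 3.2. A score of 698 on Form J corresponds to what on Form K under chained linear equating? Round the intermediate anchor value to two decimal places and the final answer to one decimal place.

Form J → anchor (Sample 1): v = (3.2/88.1)(698 − 615.2) + 18.6 = 21.61
anchor → Form K (Sample 2): y = (101.9/3.2)(21.61 − 16.7) + 559.8 = 716.2

716.2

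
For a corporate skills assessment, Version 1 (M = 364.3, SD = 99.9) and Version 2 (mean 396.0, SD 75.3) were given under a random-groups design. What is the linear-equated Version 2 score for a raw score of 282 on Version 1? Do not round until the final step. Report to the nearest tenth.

Linear equating: y = (SD_Y/SD_X)(x − M_X) + M_Y
y = (75.3/99.9)(282 − 364.3) + 396.0
y = 0.753754 × -82.3 + 396.0 = -62.0339 + 396.0 = 334.0

334.0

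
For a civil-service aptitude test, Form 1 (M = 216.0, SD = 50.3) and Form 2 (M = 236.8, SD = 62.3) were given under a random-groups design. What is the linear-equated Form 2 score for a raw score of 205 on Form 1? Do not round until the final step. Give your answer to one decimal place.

223.2

Linear equating: y = (SD_Y/SD_X)(x − M_X) + M_Y
y = (62.3/50.3)(205 − 216.0) + 236.8
y = 1.238569 × -11.0 + 236.8 = -13.6243 + 236.8 = 223.2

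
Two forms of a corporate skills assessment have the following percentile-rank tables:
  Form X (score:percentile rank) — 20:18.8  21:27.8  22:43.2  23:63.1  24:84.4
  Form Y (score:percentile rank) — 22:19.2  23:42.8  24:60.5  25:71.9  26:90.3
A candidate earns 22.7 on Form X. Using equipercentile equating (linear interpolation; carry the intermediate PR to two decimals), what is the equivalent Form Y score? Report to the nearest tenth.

PR of 22.7 on Form X: 43.2 + (22.7 − 22)/(23 − 22) × (63.1 − 43.2) = 57.13
On Form Y, PR 57.13 falls between score 23 (PR 42.8) and 24 (PR 60.5).
Interpolate: 23 + (57.13 − 42.8)/(60.5 − 42.8) × (24 − 23) = 23.8

23.8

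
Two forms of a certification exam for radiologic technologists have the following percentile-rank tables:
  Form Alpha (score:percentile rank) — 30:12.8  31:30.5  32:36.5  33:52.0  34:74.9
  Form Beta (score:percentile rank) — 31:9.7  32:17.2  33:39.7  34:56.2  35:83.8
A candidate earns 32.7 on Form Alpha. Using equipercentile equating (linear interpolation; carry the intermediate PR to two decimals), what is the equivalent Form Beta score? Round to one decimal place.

33.5

PR of 32.7 on Form Alpha: 36.5 + (32.7 − 32)/(33 − 32) × (52.0 − 36.5) = 47.35
On Form Beta, PR 47.35 falls between score 33 (PR 39.7) and 34 (PR 56.2).
Interpolate: 33 + (47.35 − 39.7)/(56.2 − 39.7) × (34 − 33) = 33.5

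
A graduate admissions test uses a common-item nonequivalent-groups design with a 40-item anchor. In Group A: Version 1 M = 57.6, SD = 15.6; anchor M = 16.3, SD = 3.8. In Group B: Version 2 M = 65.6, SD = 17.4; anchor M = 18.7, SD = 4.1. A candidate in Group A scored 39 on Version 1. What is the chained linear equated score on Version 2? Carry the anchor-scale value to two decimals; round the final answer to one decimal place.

Version 1 → anchor (Group A): v = (3.8/15.6)(39 − 57.6) + 16.3 = 11.77
anchor → Version 2 (Group B): y = (17.4/4.1)(11.77 − 18.7) + 65.6 = 36.2

36.2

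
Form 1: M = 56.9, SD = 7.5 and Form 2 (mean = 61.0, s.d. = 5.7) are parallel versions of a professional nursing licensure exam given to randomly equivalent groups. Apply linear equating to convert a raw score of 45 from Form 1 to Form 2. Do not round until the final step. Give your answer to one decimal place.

52.0

Linear equating: y = (SD_Y/SD_X)(x − M_X) + M_Y
y = (5.7/7.5)(45 − 56.9) + 61.0
y = 0.760000 × -11.9 + 61.0 = -9.0440 + 61.0 = 52.0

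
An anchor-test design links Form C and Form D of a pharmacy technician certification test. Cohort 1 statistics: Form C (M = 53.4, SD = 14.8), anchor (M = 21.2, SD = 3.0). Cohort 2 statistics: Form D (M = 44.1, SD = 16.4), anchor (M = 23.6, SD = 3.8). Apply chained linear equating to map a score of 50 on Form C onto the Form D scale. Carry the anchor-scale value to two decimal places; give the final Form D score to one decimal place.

Form C → anchor (Cohort 1): v = (3.0/14.8)(50 − 53.4) + 21.2 = 20.51
anchor → Form D (Cohort 2): y = (16.4/3.8)(20.51 − 23.6) + 44.1 = 30.8

30.8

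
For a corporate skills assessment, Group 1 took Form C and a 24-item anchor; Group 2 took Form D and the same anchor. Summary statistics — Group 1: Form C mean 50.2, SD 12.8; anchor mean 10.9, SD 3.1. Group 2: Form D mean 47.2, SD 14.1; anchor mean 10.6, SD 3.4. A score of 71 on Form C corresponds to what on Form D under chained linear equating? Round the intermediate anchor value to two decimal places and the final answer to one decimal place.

Form C → anchor (Group 1): v = (3.1/12.8)(71 − 50.2) + 10.9 = 15.94
anchor → Form D (Group 2): y = (14.1/3.4)(15.94 − 10.6) + 47.2 = 69.3

69.3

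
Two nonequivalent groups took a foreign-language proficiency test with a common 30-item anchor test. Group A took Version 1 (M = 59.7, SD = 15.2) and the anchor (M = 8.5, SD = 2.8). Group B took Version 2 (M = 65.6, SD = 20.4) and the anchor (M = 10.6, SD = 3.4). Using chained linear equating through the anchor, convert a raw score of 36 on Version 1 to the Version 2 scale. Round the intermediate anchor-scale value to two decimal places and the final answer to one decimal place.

26.8

Version 1 → anchor (Group A): v = (2.8/15.2)(36 − 59.7) + 8.5 = 4.13
anchor → Version 2 (Group B): y = (20.4/3.4)(4.13 − 10.6) + 65.6 = 26.8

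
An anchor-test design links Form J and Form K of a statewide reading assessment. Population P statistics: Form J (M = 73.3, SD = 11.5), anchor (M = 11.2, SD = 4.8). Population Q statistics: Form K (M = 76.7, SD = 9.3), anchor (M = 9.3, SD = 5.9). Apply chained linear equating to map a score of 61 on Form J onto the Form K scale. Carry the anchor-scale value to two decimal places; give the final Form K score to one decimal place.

Form J → anchor (Population P): v = (4.8/11.5)(61 − 73.3) + 11.2 = 6.07
anchor → Form K (Population Q): y = (9.3/5.9)(6.07 − 9.3) + 76.7 = 71.6

71.6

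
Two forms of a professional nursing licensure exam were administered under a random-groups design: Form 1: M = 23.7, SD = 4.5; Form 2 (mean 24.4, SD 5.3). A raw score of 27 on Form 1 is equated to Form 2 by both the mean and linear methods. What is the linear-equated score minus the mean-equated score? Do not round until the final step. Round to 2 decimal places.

0.59

Mean-equated: 27 + (24.4 − 23.7) = 27.70
Linear-equated: (5.3/4.5)(27 − 23.7) + 24.4 = 28.287
Difference = 28.287 − 27.70 = 0.59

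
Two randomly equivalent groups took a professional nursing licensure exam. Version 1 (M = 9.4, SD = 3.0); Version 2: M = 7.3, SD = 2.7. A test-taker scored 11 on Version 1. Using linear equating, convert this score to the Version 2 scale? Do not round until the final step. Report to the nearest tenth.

Linear equating: y = (SD_Y/SD_X)(x − M_X) + M_Y
y = (2.7/3.0)(11 − 9.4) + 7.3
y = 0.900000 × 1.6 + 7.3 = 1.4400 + 7.3 = 8.7

8.7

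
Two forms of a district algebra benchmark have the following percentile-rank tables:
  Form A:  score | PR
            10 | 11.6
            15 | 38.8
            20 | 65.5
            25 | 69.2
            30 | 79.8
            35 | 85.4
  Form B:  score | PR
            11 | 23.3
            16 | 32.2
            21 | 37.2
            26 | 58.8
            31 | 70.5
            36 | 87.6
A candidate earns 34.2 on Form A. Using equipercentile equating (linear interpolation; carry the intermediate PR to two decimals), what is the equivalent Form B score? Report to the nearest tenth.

35.1

PR of 34.2 on Form A: 79.8 + (34.2 − 30)/(35 − 30) × (85.4 − 79.8) = 84.50
On Form B, PR 84.50 falls between score 31 (PR 70.5) and 36 (PR 87.6).
Interpolate: 31 + (84.50 − 70.5)/(87.6 − 70.5) × (36 − 31) = 35.1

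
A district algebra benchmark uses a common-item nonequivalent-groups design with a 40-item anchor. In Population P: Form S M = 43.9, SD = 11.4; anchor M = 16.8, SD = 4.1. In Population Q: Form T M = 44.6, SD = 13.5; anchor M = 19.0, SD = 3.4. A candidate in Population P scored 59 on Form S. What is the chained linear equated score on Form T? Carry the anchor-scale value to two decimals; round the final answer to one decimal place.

57.4

Form S → anchor (Population P): v = (4.1/11.4)(59 − 43.9) + 16.8 = 22.23
anchor → Form T (Population Q): y = (13.5/3.4)(22.23 − 19.0) + 44.6 = 57.4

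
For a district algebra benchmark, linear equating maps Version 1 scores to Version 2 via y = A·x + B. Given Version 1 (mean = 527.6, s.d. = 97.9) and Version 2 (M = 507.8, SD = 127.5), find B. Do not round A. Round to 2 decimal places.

-179.32

A = SD_Y / SD_X = 127.5 / 97.9 = 1.302349
B = M_Y − A·M_X = 507.8 − 1.302349 × 527.6 = -179.32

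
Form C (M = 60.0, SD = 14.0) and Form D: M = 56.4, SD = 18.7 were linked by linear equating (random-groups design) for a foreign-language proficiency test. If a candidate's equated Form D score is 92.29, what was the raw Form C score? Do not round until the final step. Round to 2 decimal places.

Invert y = (SD_Y/SD_X)(x − M_X) + M_Y:
x = (SD_X/SD_Y)(y − M_Y) + M_X = (14.0/18.7)(92.29 − 56.4) + 60.0
x = 0.748663 × 35.890 + 60.0 = 86.87

86.87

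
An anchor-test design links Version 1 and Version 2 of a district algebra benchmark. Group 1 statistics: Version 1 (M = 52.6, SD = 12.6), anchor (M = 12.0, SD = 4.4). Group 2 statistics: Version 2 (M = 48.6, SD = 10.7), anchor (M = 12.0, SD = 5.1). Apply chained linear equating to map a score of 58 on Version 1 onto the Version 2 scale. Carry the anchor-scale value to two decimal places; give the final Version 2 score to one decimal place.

52.6

Version 1 → anchor (Group 1): v = (4.4/12.6)(58 − 52.6) + 12.0 = 13.89
anchor → Version 2 (Group 2): y = (10.7/5.1)(13.89 − 12.0) + 48.6 = 52.6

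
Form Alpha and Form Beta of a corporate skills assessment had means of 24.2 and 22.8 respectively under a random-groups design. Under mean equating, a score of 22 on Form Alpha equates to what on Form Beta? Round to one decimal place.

Mean equating: y = x + (M_Y − M_X) = 22 + (22.8 − 24.2) = 20.6

20.6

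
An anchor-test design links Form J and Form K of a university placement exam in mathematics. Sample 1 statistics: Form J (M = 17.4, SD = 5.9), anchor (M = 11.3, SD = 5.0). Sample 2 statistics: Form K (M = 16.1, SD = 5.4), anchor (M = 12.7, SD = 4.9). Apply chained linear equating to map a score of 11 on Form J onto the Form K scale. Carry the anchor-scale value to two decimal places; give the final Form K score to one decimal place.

Form J → anchor (Sample 1): v = (5.0/5.9)(11 − 17.4) + 11.3 = 5.88
anchor → Form K (Sample 2): y = (5.4/4.9)(5.88 − 12.7) + 16.1 = 8.6

8.6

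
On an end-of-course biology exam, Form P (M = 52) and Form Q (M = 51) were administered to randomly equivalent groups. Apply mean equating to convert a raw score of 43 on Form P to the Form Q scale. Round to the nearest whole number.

Mean equating: y = x + (M_Y − M_X) = 43 + (51 − 52) = 42

42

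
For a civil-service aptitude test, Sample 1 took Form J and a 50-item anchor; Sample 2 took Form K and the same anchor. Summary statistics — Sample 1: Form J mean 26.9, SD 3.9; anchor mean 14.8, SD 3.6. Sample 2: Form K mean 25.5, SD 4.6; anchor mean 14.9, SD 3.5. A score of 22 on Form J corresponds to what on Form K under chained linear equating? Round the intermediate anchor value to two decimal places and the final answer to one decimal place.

19.4

Form J → anchor (Sample 1): v = (3.6/3.9)(22 − 26.9) + 14.8 = 10.28
anchor → Form K (Sample 2): y = (4.6/3.5)(10.28 − 14.9) + 25.5 = 19.4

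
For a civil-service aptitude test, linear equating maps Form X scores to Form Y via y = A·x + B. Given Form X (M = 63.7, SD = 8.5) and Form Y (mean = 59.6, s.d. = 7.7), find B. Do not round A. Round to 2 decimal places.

1.90

A = SD_Y / SD_X = 7.7 / 8.5 = 0.905882
B = M_Y − A·M_X = 59.6 − 0.905882 × 63.7 = 1.90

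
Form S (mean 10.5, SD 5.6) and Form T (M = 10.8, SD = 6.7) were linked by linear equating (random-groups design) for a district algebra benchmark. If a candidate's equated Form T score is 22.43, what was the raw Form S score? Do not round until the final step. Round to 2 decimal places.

Invert y = (SD_Y/SD_X)(x − M_X) + M_Y:
x = (SD_X/SD_Y)(y − M_Y) + M_X = (5.6/6.7)(22.43 − 10.8) + 10.5
x = 0.835821 × 11.630 + 10.5 = 20.22

20.22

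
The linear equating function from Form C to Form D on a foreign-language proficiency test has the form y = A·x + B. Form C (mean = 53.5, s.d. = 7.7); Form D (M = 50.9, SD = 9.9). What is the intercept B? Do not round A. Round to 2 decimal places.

A = SD_Y / SD_X = 9.9 / 7.7 = 1.285714
B = M_Y − A·M_X = 50.9 − 1.285714 × 53.5 = -17.89

-17.89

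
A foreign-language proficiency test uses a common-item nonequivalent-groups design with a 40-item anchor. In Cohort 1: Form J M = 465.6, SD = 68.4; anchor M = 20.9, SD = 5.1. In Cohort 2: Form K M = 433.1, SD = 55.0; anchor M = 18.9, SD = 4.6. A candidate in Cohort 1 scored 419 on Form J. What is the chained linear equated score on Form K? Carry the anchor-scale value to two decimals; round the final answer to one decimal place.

Form J → anchor (Cohort 1): v = (5.1/68.4)(419 − 465.6) + 20.9 = 17.43
anchor → Form K (Cohort 2): y = (55.0/4.6)(17.43 − 18.9) + 433.1 = 415.5

415.5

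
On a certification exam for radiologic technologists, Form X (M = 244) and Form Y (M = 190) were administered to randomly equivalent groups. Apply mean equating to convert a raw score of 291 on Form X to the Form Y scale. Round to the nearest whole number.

Mean equating: y = x + (M_Y − M_X) = 291 + (190 − 244) = 237

237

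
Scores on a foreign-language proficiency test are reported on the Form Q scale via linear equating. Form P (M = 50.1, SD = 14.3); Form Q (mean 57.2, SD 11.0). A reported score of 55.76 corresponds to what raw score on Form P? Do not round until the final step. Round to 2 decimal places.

Invert y = (SD_Y/SD_X)(x − M_X) + M_Y:
x = (SD_X/SD_Y)(y − M_Y) + M_X = (14.3/11.0)(55.76 − 57.2) + 50.1
x = 1.300000 × -1.440 + 50.1 = 48.23

48.23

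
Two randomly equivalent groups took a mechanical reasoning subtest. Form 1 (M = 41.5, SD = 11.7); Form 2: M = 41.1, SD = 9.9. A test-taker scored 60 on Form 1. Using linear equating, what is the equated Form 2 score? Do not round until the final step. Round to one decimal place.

56.8

Linear equating: y = (SD_Y/SD_X)(x − M_X) + M_Y
y = (9.9/11.7)(60 − 41.5) + 41.1
y = 0.846154 × 18.5 + 41.1 = 15.6538 + 41.1 = 56.8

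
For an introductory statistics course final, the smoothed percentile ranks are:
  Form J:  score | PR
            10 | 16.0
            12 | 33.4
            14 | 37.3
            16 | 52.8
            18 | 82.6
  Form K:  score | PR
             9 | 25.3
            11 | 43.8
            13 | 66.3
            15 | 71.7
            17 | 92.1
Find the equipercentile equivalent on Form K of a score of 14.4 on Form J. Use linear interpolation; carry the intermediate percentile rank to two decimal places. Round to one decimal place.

10.6

PR of 14.4 on Form J: 37.3 + (14.4 − 14)/(16 − 14) × (52.8 − 37.3) = 40.40
On Form K, PR 40.40 falls between score 9 (PR 25.3) and 11 (PR 43.8).
Interpolate: 9 + (40.40 − 25.3)/(43.8 − 25.3) × (11 − 9) = 10.6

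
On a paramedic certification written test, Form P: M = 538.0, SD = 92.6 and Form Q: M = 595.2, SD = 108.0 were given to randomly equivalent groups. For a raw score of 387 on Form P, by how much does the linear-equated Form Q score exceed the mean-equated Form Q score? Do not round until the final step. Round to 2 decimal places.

Mean-equated: 387 + (595.2 − 538.0) = 444.20
Linear-equated: (108.0/92.6)(387 − 538.0) + 595.2 = 419.088
Difference = 419.088 − 444.20 = -25.11

-25.11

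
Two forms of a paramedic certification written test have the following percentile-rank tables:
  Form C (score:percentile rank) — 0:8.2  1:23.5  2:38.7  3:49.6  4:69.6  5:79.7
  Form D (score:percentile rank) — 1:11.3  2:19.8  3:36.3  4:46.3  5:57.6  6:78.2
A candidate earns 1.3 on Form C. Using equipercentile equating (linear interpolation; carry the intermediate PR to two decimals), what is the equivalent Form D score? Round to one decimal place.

PR of 1.3 on Form C: 23.5 + (1.3 − 1)/(2 − 1) × (38.7 − 23.5) = 28.06
On Form D, PR 28.06 falls between score 2 (PR 19.8) and 3 (PR 36.3).
Interpolate: 2 + (28.06 − 19.8)/(36.3 − 19.8) × (3 − 2) = 2.5

2.5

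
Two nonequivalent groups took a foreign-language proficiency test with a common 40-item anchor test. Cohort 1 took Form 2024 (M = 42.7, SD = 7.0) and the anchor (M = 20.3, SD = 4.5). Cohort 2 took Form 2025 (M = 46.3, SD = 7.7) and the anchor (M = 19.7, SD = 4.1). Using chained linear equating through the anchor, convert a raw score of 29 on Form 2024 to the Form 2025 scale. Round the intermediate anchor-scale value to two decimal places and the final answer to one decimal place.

Form 2024 → anchor (Cohort 1): v = (4.5/7.0)(29 − 42.7) + 20.3 = 11.49
anchor → Form 2025 (Cohort 2): y = (7.7/4.1)(11.49 − 19.7) + 46.3 = 30.9

30.9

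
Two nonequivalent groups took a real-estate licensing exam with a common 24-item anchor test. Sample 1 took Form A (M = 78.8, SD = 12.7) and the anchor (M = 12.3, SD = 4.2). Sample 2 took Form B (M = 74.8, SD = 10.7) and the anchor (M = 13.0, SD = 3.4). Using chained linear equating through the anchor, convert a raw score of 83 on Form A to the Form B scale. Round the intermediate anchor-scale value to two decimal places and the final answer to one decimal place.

77.0

Form A → anchor (Sample 1): v = (4.2/12.7)(83 − 78.8) + 12.3 = 13.69
anchor → Form B (Sample 2): y = (10.7/3.4)(13.69 − 13.0) + 74.8 = 77.0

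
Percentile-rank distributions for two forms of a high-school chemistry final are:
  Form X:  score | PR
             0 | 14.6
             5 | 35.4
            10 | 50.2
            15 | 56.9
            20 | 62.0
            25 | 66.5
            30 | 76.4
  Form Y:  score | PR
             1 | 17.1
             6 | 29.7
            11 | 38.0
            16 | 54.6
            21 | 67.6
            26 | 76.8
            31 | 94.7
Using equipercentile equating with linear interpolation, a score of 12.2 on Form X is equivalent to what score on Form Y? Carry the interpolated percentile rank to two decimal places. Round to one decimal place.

15.6

PR of 12.2 on Form X: 50.2 + (12.2 − 10)/(15 − 10) × (56.9 − 50.2) = 53.15
On Form Y, PR 53.15 falls between score 11 (PR 38.0) and 16 (PR 54.6).
Interpolate: 11 + (53.15 − 38.0)/(54.6 − 38.0) × (16 − 11) = 15.6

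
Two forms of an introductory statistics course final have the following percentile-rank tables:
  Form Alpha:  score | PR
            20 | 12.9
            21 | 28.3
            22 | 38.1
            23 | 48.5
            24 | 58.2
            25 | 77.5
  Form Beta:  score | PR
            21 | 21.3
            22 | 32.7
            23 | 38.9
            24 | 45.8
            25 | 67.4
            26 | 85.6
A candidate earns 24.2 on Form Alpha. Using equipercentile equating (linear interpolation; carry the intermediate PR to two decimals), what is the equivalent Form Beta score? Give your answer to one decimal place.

PR of 24.2 on Form Alpha: 58.2 + (24.2 − 24)/(25 − 24) × (77.5 − 58.2) = 62.06
On Form Beta, PR 62.06 falls between score 24 (PR 45.8) and 25 (PR 67.4).
Interpolate: 24 + (62.06 − 45.8)/(67.4 − 45.8) × (25 − 24) = 24.8

24.8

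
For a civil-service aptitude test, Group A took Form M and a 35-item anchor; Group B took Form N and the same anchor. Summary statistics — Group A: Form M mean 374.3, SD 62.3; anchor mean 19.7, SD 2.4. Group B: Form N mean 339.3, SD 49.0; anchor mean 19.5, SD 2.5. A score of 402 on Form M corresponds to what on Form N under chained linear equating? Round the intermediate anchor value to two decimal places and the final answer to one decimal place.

Form M → anchor (Group A): v = (2.4/62.3)(402 − 374.3) + 19.7 = 20.77
anchor → Form N (Group B): y = (49.0/2.5)(20.77 − 19.5) + 339.3 = 364.2

364.2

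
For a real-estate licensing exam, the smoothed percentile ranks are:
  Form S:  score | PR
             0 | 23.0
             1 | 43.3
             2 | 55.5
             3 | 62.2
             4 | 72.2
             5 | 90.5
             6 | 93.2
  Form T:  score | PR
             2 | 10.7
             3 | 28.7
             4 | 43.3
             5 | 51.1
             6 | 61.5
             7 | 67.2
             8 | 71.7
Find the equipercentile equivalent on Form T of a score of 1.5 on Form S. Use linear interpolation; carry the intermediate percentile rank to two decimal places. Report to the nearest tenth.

PR of 1.5 on Form S: 43.3 + (1.5 − 1)/(2 − 1) × (55.5 − 43.3) = 49.40
On Form T, PR 49.40 falls between score 4 (PR 43.3) and 5 (PR 51.1).
Interpolate: 4 + (49.40 − 43.3)/(51.1 − 43.3) × (5 − 4) = 4.8

4.8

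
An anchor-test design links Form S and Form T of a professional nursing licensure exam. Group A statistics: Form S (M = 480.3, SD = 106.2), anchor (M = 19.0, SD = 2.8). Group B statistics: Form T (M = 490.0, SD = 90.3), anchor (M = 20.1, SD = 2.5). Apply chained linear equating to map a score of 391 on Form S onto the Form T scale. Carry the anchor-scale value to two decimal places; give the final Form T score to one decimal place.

Form S → anchor (Group A): v = (2.8/106.2)(391 − 480.3) + 19.0 = 16.65
anchor → Form T (Group B): y = (90.3/2.5)(16.65 − 20.1) + 490.0 = 365.4

365.4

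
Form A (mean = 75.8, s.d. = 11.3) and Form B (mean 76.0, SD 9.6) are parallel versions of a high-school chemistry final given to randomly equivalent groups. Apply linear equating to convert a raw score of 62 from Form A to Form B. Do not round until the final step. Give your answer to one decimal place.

Linear equating: y = (SD_Y/SD_X)(x − M_X) + M_Y
y = (9.6/11.3)(62 − 75.8) + 76.0
y = 0.849558 × -13.8 + 76.0 = -11.7239 + 76.0 = 64.3

64.3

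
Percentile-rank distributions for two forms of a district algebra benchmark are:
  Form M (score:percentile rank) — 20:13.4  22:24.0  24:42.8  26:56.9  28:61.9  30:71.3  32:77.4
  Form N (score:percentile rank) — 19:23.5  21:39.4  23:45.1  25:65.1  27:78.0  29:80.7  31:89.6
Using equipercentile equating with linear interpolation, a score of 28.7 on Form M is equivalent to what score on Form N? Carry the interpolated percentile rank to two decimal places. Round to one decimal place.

PR of 28.7 on Form M: 61.9 + (28.7 − 28)/(30 − 28) × (71.3 − 61.9) = 65.19
On Form N, PR 65.19 falls between score 25 (PR 65.1) and 27 (PR 78.0).
Interpolate: 25 + (65.19 − 65.1)/(78.0 − 65.1) × (27 − 25) = 25.0

25.0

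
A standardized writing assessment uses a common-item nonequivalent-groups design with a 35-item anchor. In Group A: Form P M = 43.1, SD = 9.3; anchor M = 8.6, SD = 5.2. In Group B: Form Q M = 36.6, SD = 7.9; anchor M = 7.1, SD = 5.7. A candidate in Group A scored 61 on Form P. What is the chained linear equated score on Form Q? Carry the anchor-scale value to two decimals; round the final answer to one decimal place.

Form P → anchor (Group A): v = (5.2/9.3)(61 − 43.1) + 8.6 = 18.61
anchor → Form Q (Group B): y = (7.9/5.7)(18.61 − 7.1) + 36.6 = 52.6

52.6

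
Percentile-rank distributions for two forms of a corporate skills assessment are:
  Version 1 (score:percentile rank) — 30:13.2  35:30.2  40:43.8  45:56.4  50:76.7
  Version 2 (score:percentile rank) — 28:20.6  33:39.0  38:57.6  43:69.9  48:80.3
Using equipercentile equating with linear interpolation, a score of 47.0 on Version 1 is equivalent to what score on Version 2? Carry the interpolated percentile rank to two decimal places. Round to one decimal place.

40.8

PR of 47.0 on Version 1: 56.4 + (47.0 − 45)/(50 − 45) × (76.7 − 56.4) = 64.52
On Version 2, PR 64.52 falls between score 38 (PR 57.6) and 43 (PR 69.9).
Interpolate: 38 + (64.52 − 57.6)/(69.9 − 57.6) × (43 − 38) = 40.8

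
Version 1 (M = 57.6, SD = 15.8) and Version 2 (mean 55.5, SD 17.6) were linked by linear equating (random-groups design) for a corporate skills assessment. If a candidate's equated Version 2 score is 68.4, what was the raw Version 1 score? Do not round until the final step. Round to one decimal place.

Invert y = (SD_Y/SD_X)(x − M_X) + M_Y:
x = (SD_X/SD_Y)(y − M_Y) + M_X = (15.8/17.6)(68.4 − 55.5) + 57.6
x = 0.897727 × 12.900 + 57.6 = 69.2

69.2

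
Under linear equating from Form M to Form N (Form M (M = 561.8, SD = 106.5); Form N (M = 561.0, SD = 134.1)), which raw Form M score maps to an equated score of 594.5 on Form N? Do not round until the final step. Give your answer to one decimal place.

Invert y = (SD_Y/SD_X)(x − M_X) + M_Y:
x = (SD_X/SD_Y)(y − M_Y) + M_X = (106.5/134.1)(594.5 − 561.0) + 561.8
x = 0.794183 × 33.500 + 561.8 = 588.4

588.4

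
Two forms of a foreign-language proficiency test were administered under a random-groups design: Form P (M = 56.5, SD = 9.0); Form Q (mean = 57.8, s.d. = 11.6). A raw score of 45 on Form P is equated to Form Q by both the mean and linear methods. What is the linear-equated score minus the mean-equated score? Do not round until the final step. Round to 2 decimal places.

Mean-equated: 45 + (57.8 − 56.5) = 46.30
Linear-equated: (11.6/9.0)(45 − 56.5) + 57.8 = 42.978
Difference = 42.978 − 46.30 = -3.32

-3.32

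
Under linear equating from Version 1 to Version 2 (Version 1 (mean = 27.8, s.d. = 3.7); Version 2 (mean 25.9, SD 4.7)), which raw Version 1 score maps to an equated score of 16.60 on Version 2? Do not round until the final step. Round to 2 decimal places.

20.48

Invert y = (SD_Y/SD_X)(x − M_X) + M_Y:
x = (SD_X/SD_Y)(y − M_Y) + M_X = (3.7/4.7)(16.60 − 25.9) + 27.8
x = 0.787234 × -9.300 + 27.8 = 20.48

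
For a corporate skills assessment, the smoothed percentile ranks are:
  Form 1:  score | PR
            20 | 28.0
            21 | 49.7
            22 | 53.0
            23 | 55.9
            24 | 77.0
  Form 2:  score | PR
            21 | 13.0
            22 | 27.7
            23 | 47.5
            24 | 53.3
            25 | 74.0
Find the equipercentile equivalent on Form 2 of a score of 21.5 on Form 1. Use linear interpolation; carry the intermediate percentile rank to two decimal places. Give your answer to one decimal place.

23.7

PR of 21.5 on Form 1: 49.7 + (21.5 − 21)/(22 − 21) × (53.0 − 49.7) = 51.35
On Form 2, PR 51.35 falls between score 23 (PR 47.5) and 24 (PR 53.3).
Interpolate: 23 + (51.35 − 47.5)/(53.3 − 47.5) × (24 − 23) = 23.7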